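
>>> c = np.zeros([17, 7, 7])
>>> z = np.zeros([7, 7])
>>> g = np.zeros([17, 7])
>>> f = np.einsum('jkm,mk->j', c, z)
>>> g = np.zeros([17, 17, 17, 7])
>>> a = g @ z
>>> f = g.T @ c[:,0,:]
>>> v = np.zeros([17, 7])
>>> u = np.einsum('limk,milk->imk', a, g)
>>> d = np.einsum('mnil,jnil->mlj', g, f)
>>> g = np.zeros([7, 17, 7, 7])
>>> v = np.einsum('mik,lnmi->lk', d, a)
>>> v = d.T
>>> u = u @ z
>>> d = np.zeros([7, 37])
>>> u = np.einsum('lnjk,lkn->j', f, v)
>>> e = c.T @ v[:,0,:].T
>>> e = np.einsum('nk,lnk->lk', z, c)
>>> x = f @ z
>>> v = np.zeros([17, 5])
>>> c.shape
(17, 7, 7)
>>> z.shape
(7, 7)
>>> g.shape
(7, 17, 7, 7)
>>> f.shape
(7, 17, 17, 7)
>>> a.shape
(17, 17, 17, 7)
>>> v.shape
(17, 5)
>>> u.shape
(17,)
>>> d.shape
(7, 37)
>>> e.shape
(17, 7)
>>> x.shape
(7, 17, 17, 7)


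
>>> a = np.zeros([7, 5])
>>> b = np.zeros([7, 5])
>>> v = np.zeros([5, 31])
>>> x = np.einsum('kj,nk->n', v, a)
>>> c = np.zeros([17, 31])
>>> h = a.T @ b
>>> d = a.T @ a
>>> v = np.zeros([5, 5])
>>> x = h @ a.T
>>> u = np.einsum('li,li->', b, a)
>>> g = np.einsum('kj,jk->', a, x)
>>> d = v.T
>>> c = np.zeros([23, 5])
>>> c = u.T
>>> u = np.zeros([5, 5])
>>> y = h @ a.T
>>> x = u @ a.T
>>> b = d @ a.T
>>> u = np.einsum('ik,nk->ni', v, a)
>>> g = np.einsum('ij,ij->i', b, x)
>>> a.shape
(7, 5)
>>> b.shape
(5, 7)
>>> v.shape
(5, 5)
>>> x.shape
(5, 7)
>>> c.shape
()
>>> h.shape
(5, 5)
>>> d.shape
(5, 5)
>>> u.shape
(7, 5)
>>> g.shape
(5,)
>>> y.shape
(5, 7)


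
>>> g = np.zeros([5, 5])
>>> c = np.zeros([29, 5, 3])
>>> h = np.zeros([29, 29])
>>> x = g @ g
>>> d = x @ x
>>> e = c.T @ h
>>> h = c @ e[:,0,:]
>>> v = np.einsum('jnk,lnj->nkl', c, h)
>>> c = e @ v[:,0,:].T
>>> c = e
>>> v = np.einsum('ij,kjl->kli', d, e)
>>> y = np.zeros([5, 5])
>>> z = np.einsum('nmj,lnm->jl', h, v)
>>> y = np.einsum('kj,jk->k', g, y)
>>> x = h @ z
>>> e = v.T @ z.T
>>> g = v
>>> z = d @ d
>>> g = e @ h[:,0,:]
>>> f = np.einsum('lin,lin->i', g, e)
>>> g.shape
(5, 29, 29)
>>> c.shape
(3, 5, 29)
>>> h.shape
(29, 5, 29)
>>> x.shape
(29, 5, 3)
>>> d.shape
(5, 5)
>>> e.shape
(5, 29, 29)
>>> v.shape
(3, 29, 5)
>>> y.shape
(5,)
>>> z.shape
(5, 5)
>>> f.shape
(29,)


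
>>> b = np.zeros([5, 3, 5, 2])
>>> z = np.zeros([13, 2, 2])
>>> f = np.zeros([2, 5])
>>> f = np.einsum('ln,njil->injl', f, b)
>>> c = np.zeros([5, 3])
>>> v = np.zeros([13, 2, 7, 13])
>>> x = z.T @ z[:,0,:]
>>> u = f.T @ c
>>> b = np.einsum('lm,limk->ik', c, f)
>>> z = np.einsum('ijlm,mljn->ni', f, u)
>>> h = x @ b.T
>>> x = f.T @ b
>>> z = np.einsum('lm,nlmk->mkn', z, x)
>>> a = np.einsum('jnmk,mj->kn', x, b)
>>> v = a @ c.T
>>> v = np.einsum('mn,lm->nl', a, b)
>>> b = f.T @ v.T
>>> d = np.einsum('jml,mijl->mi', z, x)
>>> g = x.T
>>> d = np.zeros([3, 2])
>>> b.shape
(2, 3, 5, 3)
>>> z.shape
(5, 2, 2)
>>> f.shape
(5, 5, 3, 2)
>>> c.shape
(5, 3)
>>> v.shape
(3, 5)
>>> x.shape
(2, 3, 5, 2)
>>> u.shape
(2, 3, 5, 3)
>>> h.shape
(2, 2, 5)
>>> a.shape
(2, 3)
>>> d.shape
(3, 2)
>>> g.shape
(2, 5, 3, 2)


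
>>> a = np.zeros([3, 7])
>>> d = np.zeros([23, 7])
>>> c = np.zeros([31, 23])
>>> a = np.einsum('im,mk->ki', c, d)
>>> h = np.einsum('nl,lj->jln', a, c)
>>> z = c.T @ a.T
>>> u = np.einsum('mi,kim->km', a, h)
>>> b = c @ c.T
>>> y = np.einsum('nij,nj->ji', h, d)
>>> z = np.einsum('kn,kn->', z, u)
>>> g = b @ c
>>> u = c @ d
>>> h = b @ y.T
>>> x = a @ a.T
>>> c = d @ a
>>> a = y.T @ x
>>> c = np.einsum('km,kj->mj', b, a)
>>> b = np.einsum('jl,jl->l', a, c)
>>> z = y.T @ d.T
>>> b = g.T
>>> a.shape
(31, 7)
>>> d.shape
(23, 7)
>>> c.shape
(31, 7)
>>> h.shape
(31, 7)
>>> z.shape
(31, 23)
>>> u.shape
(31, 7)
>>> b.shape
(23, 31)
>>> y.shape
(7, 31)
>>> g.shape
(31, 23)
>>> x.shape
(7, 7)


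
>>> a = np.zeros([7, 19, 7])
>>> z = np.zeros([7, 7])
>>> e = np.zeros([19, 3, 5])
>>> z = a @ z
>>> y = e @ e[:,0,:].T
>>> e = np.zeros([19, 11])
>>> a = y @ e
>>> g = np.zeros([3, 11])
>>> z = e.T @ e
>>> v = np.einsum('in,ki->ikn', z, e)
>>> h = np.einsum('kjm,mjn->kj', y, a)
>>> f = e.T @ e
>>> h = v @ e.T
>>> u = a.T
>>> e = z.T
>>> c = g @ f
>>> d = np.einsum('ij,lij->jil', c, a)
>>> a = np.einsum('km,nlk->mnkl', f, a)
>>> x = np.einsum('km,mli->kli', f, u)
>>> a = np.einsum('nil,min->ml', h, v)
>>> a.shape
(11, 19)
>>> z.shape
(11, 11)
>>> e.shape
(11, 11)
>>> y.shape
(19, 3, 19)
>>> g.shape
(3, 11)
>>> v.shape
(11, 19, 11)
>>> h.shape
(11, 19, 19)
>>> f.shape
(11, 11)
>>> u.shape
(11, 3, 19)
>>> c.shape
(3, 11)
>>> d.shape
(11, 3, 19)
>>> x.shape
(11, 3, 19)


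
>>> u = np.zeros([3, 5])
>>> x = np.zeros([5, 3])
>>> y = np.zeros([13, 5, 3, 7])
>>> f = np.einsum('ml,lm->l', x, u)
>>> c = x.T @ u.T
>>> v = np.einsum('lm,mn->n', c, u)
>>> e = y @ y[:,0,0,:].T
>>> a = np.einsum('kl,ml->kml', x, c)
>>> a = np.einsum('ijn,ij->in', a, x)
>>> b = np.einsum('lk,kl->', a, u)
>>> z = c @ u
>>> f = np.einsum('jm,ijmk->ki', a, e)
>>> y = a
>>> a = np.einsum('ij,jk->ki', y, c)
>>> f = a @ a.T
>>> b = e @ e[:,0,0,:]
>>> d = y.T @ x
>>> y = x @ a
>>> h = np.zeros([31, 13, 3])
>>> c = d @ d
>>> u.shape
(3, 5)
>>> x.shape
(5, 3)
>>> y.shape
(5, 5)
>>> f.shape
(3, 3)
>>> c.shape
(3, 3)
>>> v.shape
(5,)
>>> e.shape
(13, 5, 3, 13)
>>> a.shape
(3, 5)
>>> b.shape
(13, 5, 3, 13)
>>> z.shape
(3, 5)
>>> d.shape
(3, 3)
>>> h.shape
(31, 13, 3)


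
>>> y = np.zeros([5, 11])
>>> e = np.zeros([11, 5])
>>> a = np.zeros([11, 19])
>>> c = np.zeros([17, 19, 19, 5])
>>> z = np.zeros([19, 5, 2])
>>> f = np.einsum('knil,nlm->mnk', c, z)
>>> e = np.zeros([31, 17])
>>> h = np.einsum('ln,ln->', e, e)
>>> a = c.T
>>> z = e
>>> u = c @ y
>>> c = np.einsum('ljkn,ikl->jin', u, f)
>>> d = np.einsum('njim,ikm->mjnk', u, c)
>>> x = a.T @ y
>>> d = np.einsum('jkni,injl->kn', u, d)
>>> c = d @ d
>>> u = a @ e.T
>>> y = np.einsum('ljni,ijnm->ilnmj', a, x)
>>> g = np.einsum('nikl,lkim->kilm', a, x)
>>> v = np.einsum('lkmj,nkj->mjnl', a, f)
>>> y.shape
(17, 5, 19, 11, 19)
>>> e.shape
(31, 17)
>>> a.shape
(5, 19, 19, 17)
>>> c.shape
(19, 19)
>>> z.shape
(31, 17)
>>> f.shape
(2, 19, 17)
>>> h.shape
()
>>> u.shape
(5, 19, 19, 31)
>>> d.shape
(19, 19)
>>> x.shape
(17, 19, 19, 11)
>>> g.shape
(19, 19, 17, 11)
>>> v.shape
(19, 17, 2, 5)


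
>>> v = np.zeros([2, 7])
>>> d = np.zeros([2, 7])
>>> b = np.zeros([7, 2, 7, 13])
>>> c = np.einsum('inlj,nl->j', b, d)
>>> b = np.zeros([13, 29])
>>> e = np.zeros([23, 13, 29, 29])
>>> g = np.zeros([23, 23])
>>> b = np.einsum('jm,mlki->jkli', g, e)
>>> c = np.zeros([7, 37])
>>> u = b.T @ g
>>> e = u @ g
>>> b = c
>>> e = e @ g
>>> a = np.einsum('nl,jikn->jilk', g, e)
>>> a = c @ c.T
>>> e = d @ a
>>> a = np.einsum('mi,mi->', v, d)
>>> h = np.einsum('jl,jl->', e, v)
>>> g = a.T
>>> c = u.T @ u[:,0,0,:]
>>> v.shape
(2, 7)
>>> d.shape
(2, 7)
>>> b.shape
(7, 37)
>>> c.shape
(23, 29, 13, 23)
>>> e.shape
(2, 7)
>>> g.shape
()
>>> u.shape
(29, 13, 29, 23)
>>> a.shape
()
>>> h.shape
()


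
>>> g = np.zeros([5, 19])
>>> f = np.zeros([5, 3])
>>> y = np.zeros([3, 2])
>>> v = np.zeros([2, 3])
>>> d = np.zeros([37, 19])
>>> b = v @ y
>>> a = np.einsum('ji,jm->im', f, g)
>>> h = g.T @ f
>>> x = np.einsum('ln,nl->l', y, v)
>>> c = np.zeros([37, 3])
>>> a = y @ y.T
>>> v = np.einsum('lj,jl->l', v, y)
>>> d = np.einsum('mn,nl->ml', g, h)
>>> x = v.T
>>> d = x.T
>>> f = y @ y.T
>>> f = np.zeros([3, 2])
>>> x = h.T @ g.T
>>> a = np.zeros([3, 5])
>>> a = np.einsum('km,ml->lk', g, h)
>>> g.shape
(5, 19)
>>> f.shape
(3, 2)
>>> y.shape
(3, 2)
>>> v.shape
(2,)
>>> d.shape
(2,)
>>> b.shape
(2, 2)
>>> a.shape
(3, 5)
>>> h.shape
(19, 3)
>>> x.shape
(3, 5)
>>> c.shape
(37, 3)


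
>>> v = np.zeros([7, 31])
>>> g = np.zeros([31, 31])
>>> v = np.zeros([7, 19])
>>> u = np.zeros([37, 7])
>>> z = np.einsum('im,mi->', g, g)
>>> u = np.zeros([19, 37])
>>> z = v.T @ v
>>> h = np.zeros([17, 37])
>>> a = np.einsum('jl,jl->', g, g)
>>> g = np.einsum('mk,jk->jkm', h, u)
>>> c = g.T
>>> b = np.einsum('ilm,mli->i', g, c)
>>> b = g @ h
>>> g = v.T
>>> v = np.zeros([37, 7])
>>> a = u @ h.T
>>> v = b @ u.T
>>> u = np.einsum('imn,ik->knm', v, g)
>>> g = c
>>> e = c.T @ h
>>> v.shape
(19, 37, 19)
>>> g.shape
(17, 37, 19)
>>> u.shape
(7, 19, 37)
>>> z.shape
(19, 19)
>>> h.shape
(17, 37)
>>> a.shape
(19, 17)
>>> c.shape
(17, 37, 19)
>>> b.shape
(19, 37, 37)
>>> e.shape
(19, 37, 37)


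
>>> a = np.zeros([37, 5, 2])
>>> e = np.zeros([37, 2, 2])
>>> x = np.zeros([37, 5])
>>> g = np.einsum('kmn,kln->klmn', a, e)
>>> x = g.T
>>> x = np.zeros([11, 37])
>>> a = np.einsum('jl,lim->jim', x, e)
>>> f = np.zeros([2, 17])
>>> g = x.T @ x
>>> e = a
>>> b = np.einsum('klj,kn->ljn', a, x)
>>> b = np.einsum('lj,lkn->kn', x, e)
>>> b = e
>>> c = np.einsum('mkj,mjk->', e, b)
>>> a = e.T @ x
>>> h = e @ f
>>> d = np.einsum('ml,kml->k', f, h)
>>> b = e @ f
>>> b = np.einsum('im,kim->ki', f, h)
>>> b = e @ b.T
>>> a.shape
(2, 2, 37)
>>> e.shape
(11, 2, 2)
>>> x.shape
(11, 37)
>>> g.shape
(37, 37)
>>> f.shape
(2, 17)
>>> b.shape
(11, 2, 11)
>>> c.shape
()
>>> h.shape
(11, 2, 17)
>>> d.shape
(11,)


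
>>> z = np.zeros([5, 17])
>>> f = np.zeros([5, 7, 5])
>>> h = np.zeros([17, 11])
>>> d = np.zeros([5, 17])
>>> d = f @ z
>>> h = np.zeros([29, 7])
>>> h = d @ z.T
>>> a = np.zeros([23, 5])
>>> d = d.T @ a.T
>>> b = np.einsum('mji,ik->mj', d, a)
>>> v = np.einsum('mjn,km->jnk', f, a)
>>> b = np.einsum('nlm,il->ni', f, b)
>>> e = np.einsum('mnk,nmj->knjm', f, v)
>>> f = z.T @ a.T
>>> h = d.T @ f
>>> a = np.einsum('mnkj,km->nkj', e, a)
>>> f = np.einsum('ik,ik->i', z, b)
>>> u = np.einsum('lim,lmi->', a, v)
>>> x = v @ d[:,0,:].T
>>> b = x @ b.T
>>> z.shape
(5, 17)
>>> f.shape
(5,)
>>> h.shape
(23, 7, 23)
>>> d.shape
(17, 7, 23)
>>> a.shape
(7, 23, 5)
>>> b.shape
(7, 5, 5)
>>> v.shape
(7, 5, 23)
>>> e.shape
(5, 7, 23, 5)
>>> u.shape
()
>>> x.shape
(7, 5, 17)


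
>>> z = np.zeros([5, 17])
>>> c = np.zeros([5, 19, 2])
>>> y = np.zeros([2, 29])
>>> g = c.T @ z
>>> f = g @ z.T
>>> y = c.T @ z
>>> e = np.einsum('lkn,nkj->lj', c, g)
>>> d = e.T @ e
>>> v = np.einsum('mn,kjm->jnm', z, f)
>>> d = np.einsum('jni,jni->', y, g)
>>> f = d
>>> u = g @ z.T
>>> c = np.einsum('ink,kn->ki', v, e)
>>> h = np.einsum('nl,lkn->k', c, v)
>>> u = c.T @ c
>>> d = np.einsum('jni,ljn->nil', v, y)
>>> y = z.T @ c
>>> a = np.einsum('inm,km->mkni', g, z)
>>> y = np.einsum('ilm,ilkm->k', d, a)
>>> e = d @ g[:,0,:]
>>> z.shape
(5, 17)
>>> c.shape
(5, 19)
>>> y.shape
(19,)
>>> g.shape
(2, 19, 17)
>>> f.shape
()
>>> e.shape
(17, 5, 17)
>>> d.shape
(17, 5, 2)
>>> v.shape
(19, 17, 5)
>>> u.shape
(19, 19)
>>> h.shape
(17,)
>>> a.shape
(17, 5, 19, 2)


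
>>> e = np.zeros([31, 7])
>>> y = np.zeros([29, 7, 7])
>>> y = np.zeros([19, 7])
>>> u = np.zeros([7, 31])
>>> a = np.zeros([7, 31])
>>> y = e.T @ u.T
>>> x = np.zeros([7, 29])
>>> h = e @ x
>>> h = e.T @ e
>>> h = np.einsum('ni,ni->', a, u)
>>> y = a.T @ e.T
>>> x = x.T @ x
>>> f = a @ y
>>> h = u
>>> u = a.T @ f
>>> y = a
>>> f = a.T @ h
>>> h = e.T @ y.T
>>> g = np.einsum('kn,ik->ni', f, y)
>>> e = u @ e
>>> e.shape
(31, 7)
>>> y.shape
(7, 31)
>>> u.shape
(31, 31)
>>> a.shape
(7, 31)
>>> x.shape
(29, 29)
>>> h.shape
(7, 7)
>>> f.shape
(31, 31)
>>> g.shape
(31, 7)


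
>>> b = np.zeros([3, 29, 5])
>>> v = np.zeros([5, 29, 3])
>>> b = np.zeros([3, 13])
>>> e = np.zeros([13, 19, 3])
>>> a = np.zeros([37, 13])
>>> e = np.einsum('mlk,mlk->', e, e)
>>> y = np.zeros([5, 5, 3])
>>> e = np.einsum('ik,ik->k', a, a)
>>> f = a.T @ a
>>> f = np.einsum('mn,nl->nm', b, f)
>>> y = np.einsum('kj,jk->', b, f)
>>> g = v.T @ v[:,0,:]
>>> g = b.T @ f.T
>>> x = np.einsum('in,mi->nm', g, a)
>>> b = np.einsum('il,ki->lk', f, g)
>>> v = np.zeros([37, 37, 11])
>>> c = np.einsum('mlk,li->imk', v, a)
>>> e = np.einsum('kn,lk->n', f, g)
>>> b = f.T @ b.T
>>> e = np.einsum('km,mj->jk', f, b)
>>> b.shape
(3, 3)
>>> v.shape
(37, 37, 11)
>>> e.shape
(3, 13)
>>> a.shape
(37, 13)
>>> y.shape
()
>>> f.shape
(13, 3)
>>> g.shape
(13, 13)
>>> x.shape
(13, 37)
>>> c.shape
(13, 37, 11)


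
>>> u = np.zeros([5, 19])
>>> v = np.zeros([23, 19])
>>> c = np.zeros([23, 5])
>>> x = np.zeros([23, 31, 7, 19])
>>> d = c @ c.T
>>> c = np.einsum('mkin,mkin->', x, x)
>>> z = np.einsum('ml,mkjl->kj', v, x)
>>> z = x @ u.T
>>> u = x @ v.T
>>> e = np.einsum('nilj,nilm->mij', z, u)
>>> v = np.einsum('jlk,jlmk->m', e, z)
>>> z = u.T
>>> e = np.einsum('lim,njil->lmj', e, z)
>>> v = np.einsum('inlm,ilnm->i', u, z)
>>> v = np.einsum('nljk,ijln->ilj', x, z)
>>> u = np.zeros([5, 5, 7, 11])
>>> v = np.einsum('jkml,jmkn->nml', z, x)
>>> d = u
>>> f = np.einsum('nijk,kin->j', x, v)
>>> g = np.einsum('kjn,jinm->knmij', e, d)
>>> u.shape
(5, 5, 7, 11)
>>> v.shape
(19, 31, 23)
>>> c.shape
()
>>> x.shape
(23, 31, 7, 19)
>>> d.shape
(5, 5, 7, 11)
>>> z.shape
(23, 7, 31, 23)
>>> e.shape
(23, 5, 7)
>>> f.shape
(7,)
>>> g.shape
(23, 7, 11, 5, 5)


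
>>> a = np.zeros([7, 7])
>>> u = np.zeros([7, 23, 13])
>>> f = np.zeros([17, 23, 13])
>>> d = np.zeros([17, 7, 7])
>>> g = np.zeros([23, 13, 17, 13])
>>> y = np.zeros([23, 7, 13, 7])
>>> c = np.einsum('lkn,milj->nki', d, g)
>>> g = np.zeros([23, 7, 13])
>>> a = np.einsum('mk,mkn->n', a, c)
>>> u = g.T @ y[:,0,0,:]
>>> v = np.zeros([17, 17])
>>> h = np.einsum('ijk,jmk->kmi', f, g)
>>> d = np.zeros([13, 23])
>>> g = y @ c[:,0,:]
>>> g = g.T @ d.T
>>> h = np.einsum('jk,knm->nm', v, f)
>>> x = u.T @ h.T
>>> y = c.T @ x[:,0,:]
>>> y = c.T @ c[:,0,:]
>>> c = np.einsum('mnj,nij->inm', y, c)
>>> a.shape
(13,)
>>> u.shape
(13, 7, 7)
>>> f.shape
(17, 23, 13)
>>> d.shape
(13, 23)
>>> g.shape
(13, 13, 7, 13)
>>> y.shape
(13, 7, 13)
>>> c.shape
(7, 7, 13)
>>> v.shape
(17, 17)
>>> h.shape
(23, 13)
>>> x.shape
(7, 7, 23)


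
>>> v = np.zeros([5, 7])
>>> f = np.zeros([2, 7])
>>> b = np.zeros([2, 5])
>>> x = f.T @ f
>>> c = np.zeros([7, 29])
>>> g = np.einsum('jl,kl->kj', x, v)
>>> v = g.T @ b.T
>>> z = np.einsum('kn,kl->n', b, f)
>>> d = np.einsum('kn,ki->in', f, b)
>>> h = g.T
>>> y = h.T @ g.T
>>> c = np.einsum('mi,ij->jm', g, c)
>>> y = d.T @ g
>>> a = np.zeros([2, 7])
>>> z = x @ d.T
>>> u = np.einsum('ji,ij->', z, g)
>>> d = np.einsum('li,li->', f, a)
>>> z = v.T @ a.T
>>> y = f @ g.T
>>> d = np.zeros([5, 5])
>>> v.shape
(7, 2)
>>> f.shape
(2, 7)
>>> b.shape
(2, 5)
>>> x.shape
(7, 7)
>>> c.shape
(29, 5)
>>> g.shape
(5, 7)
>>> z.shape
(2, 2)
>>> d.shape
(5, 5)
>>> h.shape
(7, 5)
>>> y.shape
(2, 5)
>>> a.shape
(2, 7)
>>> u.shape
()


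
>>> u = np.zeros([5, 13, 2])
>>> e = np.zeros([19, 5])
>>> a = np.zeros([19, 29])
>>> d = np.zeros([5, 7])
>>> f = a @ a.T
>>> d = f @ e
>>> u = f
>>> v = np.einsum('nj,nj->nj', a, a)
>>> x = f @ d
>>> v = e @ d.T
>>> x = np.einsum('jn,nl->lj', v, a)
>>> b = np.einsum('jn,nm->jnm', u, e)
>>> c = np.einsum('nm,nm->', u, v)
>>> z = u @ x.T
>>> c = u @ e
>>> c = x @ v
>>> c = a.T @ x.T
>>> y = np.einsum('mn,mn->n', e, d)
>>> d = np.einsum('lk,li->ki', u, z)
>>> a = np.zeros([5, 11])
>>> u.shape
(19, 19)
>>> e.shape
(19, 5)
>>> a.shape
(5, 11)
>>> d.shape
(19, 29)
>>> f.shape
(19, 19)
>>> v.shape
(19, 19)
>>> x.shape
(29, 19)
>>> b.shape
(19, 19, 5)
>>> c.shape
(29, 29)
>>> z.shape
(19, 29)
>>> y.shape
(5,)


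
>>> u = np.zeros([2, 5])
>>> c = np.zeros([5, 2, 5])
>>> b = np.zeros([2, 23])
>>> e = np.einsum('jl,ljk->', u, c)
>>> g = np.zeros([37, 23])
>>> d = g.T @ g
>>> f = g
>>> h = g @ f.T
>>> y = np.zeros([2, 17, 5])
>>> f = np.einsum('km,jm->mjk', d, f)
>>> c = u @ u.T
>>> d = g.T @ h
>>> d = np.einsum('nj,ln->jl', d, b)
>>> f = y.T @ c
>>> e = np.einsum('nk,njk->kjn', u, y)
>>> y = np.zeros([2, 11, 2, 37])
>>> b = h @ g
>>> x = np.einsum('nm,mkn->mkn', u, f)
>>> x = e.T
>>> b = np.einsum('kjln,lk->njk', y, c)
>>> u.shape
(2, 5)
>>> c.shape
(2, 2)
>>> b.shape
(37, 11, 2)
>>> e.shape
(5, 17, 2)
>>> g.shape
(37, 23)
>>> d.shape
(37, 2)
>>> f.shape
(5, 17, 2)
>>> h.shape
(37, 37)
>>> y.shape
(2, 11, 2, 37)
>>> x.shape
(2, 17, 5)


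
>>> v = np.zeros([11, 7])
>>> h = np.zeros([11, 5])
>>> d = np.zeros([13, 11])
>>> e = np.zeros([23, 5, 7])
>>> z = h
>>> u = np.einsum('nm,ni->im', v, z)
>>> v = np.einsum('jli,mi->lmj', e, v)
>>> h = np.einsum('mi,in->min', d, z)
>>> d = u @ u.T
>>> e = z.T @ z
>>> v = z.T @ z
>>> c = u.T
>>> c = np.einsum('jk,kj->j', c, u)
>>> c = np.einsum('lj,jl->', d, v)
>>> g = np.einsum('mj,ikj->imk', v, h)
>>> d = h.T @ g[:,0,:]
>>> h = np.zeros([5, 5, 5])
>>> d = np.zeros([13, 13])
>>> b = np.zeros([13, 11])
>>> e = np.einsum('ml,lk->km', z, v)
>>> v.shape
(5, 5)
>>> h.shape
(5, 5, 5)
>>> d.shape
(13, 13)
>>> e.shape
(5, 11)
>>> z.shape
(11, 5)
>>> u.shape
(5, 7)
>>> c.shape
()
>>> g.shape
(13, 5, 11)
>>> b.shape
(13, 11)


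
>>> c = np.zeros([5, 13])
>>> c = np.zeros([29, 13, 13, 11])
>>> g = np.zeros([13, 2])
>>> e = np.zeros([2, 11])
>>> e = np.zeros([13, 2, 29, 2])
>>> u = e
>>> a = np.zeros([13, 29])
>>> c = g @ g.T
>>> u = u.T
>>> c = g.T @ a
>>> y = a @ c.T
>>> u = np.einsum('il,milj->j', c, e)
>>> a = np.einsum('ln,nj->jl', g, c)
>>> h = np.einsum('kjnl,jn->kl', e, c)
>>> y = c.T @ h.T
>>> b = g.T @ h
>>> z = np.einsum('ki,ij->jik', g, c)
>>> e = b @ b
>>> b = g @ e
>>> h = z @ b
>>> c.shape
(2, 29)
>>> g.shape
(13, 2)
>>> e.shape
(2, 2)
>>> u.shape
(2,)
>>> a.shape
(29, 13)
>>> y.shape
(29, 13)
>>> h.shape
(29, 2, 2)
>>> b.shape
(13, 2)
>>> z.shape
(29, 2, 13)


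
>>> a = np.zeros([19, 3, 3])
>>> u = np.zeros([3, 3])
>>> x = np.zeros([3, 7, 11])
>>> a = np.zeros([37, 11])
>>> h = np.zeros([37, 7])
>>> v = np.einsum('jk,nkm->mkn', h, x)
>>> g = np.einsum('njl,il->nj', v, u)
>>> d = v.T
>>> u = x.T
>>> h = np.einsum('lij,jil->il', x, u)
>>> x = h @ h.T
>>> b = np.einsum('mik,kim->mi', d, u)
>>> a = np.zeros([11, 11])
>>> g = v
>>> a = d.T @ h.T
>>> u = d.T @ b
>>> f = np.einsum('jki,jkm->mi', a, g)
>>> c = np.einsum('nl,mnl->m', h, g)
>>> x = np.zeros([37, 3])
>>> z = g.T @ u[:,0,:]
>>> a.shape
(11, 7, 7)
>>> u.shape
(11, 7, 7)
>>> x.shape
(37, 3)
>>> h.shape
(7, 3)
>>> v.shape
(11, 7, 3)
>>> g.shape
(11, 7, 3)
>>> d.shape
(3, 7, 11)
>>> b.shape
(3, 7)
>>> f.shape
(3, 7)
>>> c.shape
(11,)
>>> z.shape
(3, 7, 7)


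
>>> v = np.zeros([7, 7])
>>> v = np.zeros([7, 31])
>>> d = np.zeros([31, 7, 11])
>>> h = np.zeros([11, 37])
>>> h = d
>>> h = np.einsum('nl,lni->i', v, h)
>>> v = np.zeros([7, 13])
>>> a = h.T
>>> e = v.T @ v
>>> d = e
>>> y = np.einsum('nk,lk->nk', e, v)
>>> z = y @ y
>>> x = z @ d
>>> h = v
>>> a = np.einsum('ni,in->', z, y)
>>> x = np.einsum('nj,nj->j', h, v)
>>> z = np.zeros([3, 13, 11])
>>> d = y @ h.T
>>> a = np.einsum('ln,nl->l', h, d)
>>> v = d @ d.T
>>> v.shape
(13, 13)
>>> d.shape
(13, 7)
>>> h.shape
(7, 13)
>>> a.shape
(7,)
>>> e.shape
(13, 13)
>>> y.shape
(13, 13)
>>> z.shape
(3, 13, 11)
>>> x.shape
(13,)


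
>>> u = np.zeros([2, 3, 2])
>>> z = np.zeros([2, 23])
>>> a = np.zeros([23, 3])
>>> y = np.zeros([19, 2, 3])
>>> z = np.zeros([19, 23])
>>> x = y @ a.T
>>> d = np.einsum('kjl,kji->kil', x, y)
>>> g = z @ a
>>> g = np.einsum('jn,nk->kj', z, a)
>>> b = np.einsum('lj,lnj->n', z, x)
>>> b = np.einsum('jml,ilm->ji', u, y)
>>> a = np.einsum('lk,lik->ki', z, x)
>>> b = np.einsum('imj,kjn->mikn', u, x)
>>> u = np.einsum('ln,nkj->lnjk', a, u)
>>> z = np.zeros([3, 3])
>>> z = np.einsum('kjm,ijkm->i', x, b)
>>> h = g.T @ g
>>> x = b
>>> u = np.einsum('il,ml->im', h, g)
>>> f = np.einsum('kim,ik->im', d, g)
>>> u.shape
(19, 3)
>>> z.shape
(3,)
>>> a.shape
(23, 2)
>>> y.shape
(19, 2, 3)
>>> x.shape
(3, 2, 19, 23)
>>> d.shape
(19, 3, 23)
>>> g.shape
(3, 19)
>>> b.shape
(3, 2, 19, 23)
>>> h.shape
(19, 19)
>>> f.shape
(3, 23)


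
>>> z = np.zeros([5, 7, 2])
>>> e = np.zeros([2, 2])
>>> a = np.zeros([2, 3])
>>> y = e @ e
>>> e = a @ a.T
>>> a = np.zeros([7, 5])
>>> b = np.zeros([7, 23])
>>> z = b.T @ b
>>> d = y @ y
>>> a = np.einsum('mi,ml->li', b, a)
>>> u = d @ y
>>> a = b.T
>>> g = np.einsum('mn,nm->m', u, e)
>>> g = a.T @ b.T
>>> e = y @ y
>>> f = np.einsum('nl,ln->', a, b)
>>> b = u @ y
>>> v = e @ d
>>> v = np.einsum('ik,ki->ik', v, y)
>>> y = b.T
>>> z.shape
(23, 23)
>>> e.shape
(2, 2)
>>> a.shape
(23, 7)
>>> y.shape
(2, 2)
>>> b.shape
(2, 2)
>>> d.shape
(2, 2)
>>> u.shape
(2, 2)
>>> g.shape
(7, 7)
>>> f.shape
()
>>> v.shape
(2, 2)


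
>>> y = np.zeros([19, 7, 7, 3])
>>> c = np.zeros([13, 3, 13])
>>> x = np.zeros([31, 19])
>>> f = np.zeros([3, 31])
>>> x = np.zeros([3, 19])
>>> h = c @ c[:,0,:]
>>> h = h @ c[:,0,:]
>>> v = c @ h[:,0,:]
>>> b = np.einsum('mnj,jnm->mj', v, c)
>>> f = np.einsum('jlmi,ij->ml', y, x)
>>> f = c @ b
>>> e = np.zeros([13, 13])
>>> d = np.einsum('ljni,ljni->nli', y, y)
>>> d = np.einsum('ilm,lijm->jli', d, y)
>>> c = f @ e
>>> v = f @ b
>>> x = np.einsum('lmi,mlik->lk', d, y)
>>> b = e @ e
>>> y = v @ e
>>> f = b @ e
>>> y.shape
(13, 3, 13)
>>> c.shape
(13, 3, 13)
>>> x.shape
(7, 3)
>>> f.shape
(13, 13)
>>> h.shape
(13, 3, 13)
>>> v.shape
(13, 3, 13)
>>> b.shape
(13, 13)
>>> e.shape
(13, 13)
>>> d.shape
(7, 19, 7)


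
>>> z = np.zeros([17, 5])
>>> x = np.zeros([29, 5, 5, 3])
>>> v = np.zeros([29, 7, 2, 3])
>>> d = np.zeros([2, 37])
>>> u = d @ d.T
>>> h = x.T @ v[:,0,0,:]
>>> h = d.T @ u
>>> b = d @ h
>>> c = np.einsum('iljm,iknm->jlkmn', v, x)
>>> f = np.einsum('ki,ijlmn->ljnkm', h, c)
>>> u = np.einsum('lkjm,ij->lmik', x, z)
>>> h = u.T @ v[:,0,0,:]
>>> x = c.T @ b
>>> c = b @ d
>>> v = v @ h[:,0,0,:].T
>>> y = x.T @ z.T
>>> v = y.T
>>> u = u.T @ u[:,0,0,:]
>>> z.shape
(17, 5)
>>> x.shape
(5, 3, 5, 7, 2)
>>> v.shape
(17, 3, 5, 7, 2)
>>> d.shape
(2, 37)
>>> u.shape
(5, 17, 3, 5)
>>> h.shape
(5, 17, 3, 3)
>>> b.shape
(2, 2)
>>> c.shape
(2, 37)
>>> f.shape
(5, 7, 5, 37, 3)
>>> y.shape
(2, 7, 5, 3, 17)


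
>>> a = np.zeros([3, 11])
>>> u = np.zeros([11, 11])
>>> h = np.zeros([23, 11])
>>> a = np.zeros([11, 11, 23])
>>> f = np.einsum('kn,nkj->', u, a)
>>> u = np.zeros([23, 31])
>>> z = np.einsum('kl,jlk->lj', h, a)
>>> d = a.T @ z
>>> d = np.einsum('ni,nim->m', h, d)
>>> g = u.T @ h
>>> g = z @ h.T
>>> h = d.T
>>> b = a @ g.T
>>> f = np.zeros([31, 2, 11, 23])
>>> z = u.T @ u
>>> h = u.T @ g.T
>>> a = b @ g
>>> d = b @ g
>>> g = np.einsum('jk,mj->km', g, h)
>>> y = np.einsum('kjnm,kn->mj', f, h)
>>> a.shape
(11, 11, 23)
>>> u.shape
(23, 31)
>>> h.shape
(31, 11)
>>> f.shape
(31, 2, 11, 23)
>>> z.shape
(31, 31)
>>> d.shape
(11, 11, 23)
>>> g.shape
(23, 31)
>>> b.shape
(11, 11, 11)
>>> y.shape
(23, 2)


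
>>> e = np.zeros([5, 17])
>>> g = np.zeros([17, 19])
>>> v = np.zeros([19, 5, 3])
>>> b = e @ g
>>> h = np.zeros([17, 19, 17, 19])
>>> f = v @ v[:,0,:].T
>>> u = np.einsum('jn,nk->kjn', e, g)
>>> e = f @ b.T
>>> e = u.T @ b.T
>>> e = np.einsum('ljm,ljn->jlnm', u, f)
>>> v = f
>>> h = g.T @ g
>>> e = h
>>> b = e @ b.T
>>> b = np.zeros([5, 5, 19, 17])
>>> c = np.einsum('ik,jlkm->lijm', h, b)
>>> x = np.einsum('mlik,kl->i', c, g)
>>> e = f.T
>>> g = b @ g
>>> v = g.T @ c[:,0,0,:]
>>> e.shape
(19, 5, 19)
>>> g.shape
(5, 5, 19, 19)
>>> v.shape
(19, 19, 5, 17)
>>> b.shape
(5, 5, 19, 17)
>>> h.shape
(19, 19)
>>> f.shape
(19, 5, 19)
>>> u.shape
(19, 5, 17)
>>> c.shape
(5, 19, 5, 17)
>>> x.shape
(5,)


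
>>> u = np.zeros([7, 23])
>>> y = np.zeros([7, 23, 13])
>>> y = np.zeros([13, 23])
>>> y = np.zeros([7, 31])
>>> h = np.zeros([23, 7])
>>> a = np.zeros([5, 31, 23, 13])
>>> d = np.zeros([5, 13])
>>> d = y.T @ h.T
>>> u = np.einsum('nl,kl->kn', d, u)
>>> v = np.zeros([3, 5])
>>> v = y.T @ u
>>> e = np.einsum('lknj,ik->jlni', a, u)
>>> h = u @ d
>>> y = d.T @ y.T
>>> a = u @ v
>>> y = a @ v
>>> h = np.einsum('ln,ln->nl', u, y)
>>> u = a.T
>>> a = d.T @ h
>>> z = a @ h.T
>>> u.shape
(31, 7)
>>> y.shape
(7, 31)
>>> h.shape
(31, 7)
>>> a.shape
(23, 7)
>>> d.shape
(31, 23)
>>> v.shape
(31, 31)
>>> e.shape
(13, 5, 23, 7)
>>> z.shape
(23, 31)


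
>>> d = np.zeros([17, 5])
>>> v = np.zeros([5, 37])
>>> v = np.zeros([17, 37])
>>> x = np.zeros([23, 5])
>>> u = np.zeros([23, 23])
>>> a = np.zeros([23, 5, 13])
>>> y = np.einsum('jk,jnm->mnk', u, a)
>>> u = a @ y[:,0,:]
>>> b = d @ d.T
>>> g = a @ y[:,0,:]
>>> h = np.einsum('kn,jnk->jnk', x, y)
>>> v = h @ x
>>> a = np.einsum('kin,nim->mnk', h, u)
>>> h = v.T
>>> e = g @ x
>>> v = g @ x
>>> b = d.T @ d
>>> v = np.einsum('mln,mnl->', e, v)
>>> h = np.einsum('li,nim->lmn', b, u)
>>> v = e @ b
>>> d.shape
(17, 5)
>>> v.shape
(23, 5, 5)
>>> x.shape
(23, 5)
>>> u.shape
(23, 5, 23)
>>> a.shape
(23, 23, 13)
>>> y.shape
(13, 5, 23)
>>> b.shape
(5, 5)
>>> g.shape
(23, 5, 23)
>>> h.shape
(5, 23, 23)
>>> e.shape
(23, 5, 5)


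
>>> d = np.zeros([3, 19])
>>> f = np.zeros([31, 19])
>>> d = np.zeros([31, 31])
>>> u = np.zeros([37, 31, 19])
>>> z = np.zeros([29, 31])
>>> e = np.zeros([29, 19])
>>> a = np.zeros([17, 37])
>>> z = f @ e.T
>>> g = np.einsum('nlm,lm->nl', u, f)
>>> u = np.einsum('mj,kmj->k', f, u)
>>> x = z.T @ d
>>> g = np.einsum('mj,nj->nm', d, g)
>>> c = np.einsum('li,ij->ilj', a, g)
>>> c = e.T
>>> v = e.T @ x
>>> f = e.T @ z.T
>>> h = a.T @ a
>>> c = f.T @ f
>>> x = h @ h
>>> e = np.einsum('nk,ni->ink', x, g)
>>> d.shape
(31, 31)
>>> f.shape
(19, 31)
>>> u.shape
(37,)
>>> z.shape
(31, 29)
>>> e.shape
(31, 37, 37)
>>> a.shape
(17, 37)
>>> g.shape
(37, 31)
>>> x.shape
(37, 37)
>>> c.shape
(31, 31)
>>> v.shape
(19, 31)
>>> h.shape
(37, 37)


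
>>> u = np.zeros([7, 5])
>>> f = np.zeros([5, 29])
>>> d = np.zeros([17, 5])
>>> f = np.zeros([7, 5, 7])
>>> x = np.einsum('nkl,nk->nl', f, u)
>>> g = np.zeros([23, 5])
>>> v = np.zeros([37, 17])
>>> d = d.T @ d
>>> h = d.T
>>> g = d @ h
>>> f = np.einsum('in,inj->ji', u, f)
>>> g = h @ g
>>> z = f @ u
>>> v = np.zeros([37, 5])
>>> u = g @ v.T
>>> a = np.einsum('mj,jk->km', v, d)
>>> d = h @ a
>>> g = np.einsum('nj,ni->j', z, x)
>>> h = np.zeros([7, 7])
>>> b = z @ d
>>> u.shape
(5, 37)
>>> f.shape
(7, 7)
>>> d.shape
(5, 37)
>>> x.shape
(7, 7)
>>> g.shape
(5,)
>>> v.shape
(37, 5)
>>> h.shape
(7, 7)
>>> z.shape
(7, 5)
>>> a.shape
(5, 37)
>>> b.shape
(7, 37)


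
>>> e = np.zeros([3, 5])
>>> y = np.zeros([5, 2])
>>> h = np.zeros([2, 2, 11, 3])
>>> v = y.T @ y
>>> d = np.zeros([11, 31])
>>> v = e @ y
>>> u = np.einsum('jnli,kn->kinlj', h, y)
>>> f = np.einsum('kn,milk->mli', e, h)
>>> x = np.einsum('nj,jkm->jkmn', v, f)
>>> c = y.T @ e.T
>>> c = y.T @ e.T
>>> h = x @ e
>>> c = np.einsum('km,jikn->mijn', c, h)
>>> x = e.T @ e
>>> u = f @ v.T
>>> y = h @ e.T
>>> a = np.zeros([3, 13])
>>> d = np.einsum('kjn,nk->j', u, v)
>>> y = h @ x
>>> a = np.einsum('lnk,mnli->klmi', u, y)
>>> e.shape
(3, 5)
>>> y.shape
(2, 11, 2, 5)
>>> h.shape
(2, 11, 2, 5)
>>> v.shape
(3, 2)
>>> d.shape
(11,)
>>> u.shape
(2, 11, 3)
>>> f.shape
(2, 11, 2)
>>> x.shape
(5, 5)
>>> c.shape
(3, 11, 2, 5)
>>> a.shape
(3, 2, 2, 5)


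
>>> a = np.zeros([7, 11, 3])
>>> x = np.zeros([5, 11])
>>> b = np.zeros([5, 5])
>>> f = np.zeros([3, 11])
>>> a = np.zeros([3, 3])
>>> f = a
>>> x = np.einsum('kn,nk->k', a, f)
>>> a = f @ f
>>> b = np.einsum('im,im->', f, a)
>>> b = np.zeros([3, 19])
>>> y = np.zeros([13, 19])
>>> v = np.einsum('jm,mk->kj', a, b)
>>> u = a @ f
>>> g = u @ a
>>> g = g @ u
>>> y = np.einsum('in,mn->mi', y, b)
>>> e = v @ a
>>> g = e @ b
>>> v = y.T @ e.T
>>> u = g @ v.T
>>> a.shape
(3, 3)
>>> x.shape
(3,)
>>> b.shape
(3, 19)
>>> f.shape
(3, 3)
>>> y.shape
(3, 13)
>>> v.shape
(13, 19)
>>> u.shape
(19, 13)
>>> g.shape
(19, 19)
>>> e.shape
(19, 3)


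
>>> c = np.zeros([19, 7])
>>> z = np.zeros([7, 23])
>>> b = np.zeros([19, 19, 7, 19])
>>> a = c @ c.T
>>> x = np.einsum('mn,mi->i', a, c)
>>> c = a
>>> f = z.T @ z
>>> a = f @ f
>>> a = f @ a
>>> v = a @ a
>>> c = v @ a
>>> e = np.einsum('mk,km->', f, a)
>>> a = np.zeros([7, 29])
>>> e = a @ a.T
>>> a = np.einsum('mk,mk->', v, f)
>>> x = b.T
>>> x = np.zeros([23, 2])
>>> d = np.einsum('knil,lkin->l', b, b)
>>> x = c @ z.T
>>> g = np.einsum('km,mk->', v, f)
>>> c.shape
(23, 23)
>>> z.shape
(7, 23)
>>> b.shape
(19, 19, 7, 19)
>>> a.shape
()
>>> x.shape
(23, 7)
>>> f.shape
(23, 23)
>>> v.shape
(23, 23)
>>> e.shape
(7, 7)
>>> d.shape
(19,)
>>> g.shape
()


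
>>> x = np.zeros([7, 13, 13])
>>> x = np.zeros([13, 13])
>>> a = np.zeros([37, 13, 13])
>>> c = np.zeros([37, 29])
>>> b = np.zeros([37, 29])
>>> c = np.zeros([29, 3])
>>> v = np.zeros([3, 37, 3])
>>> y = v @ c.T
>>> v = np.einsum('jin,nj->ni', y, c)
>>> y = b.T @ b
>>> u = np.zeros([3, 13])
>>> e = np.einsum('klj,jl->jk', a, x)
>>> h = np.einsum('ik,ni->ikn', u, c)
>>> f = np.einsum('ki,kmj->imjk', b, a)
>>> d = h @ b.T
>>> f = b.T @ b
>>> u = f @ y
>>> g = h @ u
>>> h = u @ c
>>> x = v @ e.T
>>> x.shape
(29, 13)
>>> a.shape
(37, 13, 13)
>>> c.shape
(29, 3)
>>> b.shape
(37, 29)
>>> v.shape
(29, 37)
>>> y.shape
(29, 29)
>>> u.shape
(29, 29)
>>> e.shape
(13, 37)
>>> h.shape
(29, 3)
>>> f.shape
(29, 29)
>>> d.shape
(3, 13, 37)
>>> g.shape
(3, 13, 29)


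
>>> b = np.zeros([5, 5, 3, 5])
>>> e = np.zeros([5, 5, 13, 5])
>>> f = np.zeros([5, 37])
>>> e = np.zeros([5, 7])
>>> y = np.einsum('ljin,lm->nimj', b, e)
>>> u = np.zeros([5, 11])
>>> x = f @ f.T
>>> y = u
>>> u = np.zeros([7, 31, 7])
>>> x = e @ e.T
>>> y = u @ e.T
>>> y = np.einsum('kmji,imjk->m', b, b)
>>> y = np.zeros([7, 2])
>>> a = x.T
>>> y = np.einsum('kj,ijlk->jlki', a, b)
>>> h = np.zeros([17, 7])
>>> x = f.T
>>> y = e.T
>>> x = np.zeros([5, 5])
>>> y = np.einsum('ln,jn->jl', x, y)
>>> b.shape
(5, 5, 3, 5)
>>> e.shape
(5, 7)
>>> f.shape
(5, 37)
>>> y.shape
(7, 5)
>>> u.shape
(7, 31, 7)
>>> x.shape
(5, 5)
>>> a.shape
(5, 5)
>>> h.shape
(17, 7)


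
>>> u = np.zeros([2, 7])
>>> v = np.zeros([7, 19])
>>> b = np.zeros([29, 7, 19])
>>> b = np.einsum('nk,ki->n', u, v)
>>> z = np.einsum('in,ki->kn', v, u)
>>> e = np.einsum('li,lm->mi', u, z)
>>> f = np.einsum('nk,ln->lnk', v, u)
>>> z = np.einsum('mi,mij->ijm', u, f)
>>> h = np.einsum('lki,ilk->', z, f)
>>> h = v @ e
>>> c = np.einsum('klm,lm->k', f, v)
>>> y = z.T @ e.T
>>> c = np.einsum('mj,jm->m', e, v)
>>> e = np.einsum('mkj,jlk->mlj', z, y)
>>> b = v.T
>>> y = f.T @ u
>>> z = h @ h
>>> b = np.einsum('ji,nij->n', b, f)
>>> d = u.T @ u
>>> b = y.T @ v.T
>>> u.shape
(2, 7)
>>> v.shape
(7, 19)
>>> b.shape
(7, 7, 7)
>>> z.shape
(7, 7)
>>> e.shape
(7, 19, 2)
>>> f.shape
(2, 7, 19)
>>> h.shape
(7, 7)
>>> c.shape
(19,)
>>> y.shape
(19, 7, 7)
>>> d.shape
(7, 7)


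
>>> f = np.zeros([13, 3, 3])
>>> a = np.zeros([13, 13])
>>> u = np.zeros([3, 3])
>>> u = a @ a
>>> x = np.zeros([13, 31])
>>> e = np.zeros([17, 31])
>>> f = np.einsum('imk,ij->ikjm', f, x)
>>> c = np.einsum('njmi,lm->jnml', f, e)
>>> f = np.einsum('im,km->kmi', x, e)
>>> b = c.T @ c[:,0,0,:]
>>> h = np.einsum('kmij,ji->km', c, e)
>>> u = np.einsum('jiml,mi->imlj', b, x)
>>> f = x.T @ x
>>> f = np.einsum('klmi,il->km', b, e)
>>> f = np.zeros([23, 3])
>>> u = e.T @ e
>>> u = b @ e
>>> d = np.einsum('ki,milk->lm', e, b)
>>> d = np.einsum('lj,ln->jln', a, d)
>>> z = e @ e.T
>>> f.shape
(23, 3)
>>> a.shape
(13, 13)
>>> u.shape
(17, 31, 13, 31)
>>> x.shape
(13, 31)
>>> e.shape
(17, 31)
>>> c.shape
(3, 13, 31, 17)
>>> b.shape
(17, 31, 13, 17)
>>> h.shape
(3, 13)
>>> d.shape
(13, 13, 17)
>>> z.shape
(17, 17)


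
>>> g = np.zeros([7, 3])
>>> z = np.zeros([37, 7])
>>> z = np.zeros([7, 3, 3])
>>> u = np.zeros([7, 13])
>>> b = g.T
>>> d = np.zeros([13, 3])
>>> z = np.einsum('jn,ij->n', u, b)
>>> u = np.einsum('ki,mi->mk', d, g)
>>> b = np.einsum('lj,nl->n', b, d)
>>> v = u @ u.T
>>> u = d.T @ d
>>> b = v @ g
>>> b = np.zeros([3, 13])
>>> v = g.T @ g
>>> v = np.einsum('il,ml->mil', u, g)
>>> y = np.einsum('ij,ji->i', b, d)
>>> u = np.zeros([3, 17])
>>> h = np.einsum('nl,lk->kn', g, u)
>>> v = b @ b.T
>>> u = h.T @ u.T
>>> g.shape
(7, 3)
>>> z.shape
(13,)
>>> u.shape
(7, 3)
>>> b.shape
(3, 13)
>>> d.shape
(13, 3)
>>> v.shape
(3, 3)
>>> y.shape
(3,)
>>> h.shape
(17, 7)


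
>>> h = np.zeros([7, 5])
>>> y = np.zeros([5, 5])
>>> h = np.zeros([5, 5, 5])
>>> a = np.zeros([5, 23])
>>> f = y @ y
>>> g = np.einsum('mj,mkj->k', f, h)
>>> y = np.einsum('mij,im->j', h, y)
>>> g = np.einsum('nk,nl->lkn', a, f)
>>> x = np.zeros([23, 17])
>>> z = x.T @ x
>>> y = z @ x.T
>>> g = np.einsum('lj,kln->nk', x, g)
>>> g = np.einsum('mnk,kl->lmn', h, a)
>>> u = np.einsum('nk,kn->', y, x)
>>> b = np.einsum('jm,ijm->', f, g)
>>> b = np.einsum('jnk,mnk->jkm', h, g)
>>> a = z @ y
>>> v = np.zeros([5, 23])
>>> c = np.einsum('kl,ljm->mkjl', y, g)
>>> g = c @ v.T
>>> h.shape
(5, 5, 5)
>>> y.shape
(17, 23)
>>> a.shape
(17, 23)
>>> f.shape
(5, 5)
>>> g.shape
(5, 17, 5, 5)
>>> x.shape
(23, 17)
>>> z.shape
(17, 17)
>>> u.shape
()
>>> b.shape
(5, 5, 23)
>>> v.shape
(5, 23)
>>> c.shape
(5, 17, 5, 23)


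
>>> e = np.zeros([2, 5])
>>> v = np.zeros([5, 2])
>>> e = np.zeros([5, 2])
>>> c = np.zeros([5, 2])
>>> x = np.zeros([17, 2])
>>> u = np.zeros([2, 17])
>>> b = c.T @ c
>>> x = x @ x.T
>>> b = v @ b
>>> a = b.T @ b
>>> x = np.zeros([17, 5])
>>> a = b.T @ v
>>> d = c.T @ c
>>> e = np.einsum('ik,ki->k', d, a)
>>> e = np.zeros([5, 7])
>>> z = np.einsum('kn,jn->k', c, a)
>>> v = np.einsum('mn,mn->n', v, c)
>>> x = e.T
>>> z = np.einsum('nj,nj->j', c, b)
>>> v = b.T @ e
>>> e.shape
(5, 7)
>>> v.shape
(2, 7)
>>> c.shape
(5, 2)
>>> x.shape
(7, 5)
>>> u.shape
(2, 17)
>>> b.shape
(5, 2)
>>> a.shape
(2, 2)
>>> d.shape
(2, 2)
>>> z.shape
(2,)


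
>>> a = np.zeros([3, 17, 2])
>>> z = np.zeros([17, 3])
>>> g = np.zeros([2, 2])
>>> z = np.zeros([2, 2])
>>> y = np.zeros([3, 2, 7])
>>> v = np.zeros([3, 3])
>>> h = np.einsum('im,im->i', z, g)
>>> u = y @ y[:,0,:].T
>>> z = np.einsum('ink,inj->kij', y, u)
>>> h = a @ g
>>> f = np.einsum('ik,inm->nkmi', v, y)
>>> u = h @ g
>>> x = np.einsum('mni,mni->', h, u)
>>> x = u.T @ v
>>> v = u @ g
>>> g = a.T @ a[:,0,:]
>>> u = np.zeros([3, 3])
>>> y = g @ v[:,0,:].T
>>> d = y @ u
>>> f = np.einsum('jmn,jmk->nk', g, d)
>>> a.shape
(3, 17, 2)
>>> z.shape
(7, 3, 3)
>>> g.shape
(2, 17, 2)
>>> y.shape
(2, 17, 3)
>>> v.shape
(3, 17, 2)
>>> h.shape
(3, 17, 2)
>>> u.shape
(3, 3)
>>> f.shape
(2, 3)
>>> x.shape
(2, 17, 3)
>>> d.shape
(2, 17, 3)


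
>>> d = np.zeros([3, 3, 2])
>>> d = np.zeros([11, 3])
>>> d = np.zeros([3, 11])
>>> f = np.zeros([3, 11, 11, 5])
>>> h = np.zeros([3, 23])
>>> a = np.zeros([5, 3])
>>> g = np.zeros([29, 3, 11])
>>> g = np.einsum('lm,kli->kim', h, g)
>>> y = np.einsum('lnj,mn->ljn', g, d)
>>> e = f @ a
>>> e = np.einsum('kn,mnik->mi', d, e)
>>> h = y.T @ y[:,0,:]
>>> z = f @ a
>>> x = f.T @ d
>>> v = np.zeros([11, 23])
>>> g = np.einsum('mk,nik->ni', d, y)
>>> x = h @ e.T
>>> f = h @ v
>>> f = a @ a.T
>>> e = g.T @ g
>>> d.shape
(3, 11)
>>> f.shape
(5, 5)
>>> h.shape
(11, 23, 11)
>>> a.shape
(5, 3)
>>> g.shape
(29, 23)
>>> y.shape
(29, 23, 11)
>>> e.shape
(23, 23)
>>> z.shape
(3, 11, 11, 3)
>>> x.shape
(11, 23, 3)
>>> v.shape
(11, 23)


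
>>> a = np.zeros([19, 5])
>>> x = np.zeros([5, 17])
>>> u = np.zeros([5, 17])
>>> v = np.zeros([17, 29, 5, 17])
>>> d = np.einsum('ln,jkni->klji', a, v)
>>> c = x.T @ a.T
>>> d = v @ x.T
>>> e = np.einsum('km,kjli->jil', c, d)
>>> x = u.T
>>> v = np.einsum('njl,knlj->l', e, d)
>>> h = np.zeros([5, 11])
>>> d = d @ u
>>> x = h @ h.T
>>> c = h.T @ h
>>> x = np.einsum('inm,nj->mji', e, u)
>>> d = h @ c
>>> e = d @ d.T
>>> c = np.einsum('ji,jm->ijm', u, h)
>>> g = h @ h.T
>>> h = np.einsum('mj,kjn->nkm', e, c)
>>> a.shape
(19, 5)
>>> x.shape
(5, 17, 29)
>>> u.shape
(5, 17)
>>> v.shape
(5,)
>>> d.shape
(5, 11)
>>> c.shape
(17, 5, 11)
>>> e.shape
(5, 5)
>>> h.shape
(11, 17, 5)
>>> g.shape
(5, 5)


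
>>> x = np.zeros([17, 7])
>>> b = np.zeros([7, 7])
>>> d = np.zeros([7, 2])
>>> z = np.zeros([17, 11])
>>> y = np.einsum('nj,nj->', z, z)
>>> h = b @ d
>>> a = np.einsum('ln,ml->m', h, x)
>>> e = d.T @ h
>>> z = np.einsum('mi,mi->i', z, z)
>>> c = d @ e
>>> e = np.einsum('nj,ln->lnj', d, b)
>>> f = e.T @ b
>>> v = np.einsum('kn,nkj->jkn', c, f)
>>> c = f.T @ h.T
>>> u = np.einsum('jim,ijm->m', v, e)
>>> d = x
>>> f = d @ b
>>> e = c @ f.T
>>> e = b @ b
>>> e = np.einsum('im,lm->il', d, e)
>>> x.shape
(17, 7)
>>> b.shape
(7, 7)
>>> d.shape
(17, 7)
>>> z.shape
(11,)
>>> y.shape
()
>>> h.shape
(7, 2)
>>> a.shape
(17,)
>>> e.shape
(17, 7)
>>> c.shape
(7, 7, 7)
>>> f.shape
(17, 7)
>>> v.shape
(7, 7, 2)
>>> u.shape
(2,)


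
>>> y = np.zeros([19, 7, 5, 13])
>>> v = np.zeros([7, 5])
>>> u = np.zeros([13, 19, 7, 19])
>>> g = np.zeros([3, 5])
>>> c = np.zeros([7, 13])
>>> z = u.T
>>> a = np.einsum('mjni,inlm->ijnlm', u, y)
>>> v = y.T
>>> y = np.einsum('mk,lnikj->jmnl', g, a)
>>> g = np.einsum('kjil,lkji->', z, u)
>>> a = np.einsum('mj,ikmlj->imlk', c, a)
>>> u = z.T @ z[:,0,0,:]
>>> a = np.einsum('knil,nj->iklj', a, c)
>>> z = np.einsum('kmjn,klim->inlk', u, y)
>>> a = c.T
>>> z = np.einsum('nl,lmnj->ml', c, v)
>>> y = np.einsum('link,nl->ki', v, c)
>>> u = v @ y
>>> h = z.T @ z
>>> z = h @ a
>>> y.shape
(19, 5)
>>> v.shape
(13, 5, 7, 19)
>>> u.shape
(13, 5, 7, 5)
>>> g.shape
()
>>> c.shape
(7, 13)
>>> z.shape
(13, 7)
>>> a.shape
(13, 7)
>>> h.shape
(13, 13)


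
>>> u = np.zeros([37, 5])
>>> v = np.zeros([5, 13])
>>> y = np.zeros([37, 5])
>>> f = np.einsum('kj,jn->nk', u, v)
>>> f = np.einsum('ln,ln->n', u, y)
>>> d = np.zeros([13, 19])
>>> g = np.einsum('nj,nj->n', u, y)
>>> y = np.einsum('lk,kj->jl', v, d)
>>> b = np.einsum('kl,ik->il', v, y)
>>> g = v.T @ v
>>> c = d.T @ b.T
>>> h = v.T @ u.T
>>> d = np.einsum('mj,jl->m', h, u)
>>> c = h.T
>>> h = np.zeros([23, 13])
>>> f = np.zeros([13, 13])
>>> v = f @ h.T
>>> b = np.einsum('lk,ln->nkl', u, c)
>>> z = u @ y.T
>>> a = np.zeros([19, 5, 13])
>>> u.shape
(37, 5)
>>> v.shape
(13, 23)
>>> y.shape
(19, 5)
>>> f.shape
(13, 13)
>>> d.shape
(13,)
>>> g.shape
(13, 13)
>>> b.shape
(13, 5, 37)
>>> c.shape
(37, 13)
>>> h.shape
(23, 13)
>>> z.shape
(37, 19)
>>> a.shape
(19, 5, 13)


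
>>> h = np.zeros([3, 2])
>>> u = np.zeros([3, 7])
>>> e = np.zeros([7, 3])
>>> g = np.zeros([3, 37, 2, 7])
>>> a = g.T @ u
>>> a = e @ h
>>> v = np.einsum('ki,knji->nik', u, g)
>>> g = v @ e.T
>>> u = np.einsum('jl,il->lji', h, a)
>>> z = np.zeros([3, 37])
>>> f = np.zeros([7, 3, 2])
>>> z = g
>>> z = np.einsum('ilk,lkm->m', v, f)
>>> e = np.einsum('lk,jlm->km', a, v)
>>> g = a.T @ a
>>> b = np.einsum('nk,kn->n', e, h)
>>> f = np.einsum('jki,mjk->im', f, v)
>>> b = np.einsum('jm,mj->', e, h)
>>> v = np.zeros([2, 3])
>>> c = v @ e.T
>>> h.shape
(3, 2)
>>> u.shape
(2, 3, 7)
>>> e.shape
(2, 3)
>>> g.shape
(2, 2)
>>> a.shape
(7, 2)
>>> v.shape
(2, 3)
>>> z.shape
(2,)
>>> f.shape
(2, 37)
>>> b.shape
()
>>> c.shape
(2, 2)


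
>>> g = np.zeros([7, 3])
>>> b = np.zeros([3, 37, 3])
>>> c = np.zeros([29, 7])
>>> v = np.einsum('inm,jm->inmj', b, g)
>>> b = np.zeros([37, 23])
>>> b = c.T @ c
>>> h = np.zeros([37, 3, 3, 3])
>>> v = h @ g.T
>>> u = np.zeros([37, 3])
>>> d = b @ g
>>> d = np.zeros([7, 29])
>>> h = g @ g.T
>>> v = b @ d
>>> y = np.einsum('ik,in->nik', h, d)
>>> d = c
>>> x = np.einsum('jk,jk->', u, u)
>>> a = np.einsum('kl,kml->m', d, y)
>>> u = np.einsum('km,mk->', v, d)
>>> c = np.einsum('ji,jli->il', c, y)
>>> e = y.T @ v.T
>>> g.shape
(7, 3)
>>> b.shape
(7, 7)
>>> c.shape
(7, 7)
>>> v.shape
(7, 29)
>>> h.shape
(7, 7)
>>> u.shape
()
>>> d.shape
(29, 7)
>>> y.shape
(29, 7, 7)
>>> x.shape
()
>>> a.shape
(7,)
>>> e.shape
(7, 7, 7)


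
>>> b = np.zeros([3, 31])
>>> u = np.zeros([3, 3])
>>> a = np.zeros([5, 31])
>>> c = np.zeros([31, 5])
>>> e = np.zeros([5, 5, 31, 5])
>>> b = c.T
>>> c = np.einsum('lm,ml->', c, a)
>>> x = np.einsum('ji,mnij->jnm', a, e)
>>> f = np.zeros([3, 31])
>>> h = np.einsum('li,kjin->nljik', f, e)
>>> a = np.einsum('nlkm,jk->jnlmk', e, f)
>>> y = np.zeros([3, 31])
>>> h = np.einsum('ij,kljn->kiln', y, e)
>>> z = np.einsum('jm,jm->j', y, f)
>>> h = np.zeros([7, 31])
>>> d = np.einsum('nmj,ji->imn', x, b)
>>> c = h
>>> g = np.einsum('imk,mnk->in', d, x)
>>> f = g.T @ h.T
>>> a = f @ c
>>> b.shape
(5, 31)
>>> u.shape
(3, 3)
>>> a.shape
(5, 31)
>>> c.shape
(7, 31)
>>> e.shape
(5, 5, 31, 5)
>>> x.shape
(5, 5, 5)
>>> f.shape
(5, 7)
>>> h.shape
(7, 31)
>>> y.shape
(3, 31)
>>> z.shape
(3,)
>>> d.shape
(31, 5, 5)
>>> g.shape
(31, 5)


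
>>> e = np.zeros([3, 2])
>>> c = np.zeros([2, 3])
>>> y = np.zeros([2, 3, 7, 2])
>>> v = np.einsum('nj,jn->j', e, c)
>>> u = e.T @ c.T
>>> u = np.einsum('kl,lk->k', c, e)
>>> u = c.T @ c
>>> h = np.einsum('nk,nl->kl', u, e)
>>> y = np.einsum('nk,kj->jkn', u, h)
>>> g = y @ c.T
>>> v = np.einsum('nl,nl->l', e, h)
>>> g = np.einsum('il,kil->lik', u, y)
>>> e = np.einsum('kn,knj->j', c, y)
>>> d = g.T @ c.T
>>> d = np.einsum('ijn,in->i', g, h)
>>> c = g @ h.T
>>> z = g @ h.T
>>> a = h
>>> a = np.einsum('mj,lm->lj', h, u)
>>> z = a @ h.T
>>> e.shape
(3,)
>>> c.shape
(3, 3, 3)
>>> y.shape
(2, 3, 3)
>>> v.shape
(2,)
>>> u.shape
(3, 3)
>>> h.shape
(3, 2)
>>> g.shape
(3, 3, 2)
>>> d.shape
(3,)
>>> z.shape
(3, 3)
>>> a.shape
(3, 2)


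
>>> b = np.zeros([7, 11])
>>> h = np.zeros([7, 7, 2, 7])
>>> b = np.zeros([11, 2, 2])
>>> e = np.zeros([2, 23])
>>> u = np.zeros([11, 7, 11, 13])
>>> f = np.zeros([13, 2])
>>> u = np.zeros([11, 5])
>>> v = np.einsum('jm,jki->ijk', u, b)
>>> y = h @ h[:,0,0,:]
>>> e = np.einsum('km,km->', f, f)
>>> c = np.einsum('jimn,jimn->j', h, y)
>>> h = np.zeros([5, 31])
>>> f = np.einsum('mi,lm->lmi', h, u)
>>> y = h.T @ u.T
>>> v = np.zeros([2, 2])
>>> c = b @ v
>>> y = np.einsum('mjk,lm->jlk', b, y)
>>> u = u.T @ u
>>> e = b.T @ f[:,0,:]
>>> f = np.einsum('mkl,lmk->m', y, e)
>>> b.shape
(11, 2, 2)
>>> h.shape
(5, 31)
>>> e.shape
(2, 2, 31)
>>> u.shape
(5, 5)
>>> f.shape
(2,)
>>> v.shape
(2, 2)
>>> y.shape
(2, 31, 2)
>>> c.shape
(11, 2, 2)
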